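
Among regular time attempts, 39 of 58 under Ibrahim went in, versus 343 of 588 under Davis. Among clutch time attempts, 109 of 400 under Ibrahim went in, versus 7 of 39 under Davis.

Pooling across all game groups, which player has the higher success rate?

Davis

Regular time: Ibrahim 39/58 = 67.2%, Davis 343/588 = 58.3% → Ibrahim
Clutch time: Ibrahim 109/400 = 27.2%, Davis 7/39 = 17.9% → Ibrahim
Overall: Ibrahim 148/458 = 32.3%, Davis 350/627 = 55.8% → Davis
(Ibrahim wins every game group but Davis wins overall — Ibrahim's attempts skew toward the low-rate clutch time group.)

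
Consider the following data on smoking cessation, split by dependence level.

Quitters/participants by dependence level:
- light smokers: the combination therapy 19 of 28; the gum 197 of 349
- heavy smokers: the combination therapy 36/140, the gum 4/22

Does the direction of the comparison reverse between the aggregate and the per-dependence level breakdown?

Yes

Light smokers: the combination therapy 19/28 = 67.9%, the gum 197/349 = 56.4% → the combination therapy
Heavy smokers: the combination therapy 36/140 = 25.7%, the gum 4/22 = 18.2% → the combination therapy
Overall: the combination therapy 55/168 = 32.7%, the gum 201/371 = 54.2% → the gum
The combination therapy wins each dependence group but the gum wins overall — the comparison reverses. The combination therapy's participants skew toward heavy smokers, which has a lower base rate.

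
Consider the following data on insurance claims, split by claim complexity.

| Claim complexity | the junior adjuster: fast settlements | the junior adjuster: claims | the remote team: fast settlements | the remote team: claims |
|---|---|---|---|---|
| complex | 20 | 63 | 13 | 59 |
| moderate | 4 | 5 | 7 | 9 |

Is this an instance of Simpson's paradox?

No

Complex: the junior adjuster 20/63 = 31.7%, the remote team 13/59 = 22.0% → the junior adjuster
Moderate: the junior adjuster 4/5 = 80.0%, the remote team 7/9 = 77.8% → the junior adjuster
Overall: the junior adjuster 24/68 = 35.3%, the remote team 20/68 = 29.4% → the junior adjuster
The junior adjuster wins overall and in every claim group — no reversal.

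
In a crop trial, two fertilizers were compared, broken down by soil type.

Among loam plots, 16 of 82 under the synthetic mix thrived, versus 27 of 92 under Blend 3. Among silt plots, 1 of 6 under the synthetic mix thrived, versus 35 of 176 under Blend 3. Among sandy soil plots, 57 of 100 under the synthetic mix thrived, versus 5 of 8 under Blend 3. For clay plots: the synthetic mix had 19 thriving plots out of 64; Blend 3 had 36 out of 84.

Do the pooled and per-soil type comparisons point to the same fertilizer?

Loam: the synthetic mix 16/82 = 19.5%, Blend 3 27/92 = 29.3% → Blend 3
Silt: the synthetic mix 1/6 = 16.7%, Blend 3 35/176 = 19.9% → Blend 3
Sandy soil: the synthetic mix 57/100 = 57.0%, Blend 3 5/8 = 62.5% → Blend 3
Clay: the synthetic mix 19/64 = 29.7%, Blend 3 36/84 = 42.9% → Blend 3
Overall: the synthetic mix 93/252 = 36.9%, Blend 3 103/360 = 28.6% → the synthetic mix
Blend 3 wins each soil group but the synthetic mix wins overall — the comparison reverses. Blend 3's plots skew toward silt, which has a lower base rate.

No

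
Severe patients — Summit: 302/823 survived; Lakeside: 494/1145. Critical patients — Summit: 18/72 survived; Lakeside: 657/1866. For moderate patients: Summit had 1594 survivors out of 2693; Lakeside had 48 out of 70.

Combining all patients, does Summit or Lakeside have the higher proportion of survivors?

Summit

Severe: Summit 302/823 = 36.7%, Lakeside 494/1145 = 43.1% → Lakeside
Critical: Summit 18/72 = 25.0%, Lakeside 657/1866 = 35.2% → Lakeside
Moderate: Summit 1594/2693 = 59.2%, Lakeside 48/70 = 68.6% → Lakeside
Overall: Summit 1914/3588 = 53.3%, Lakeside 1199/3081 = 38.9% → Summit
(Lakeside wins every case group but Summit wins overall — Lakeside's patients skew toward the low-rate critical group.)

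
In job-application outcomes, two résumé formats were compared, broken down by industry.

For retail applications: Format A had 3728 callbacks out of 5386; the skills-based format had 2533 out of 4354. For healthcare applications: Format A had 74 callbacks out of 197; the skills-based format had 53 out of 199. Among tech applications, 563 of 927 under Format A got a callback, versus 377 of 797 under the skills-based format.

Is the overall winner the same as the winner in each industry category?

Retail: Format A 3728/5386 = 69.2%, the skills-based format 2533/4354 = 58.2% → Format A
Healthcare: Format A 74/197 = 37.6%, the skills-based format 53/199 = 26.6% → Format A
Tech: Format A 563/927 = 60.7%, the skills-based format 377/797 = 47.3% → Format A
Overall: Format A 4365/6510 = 67.1%, the skills-based format 2963/5350 = 55.4% → Format A
Format A wins overall and in every industry group — no reversal.

Yes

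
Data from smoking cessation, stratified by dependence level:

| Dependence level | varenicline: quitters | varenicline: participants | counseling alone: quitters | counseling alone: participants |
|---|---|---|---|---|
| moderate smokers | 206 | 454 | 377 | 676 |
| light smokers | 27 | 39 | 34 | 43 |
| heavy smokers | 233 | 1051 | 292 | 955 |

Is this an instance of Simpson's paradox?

Moderate smokers: varenicline 206/454 = 45.4%, counseling alone 377/676 = 55.8% → counseling alone
Light smokers: varenicline 27/39 = 69.2%, counseling alone 34/43 = 79.1% → counseling alone
Heavy smokers: varenicline 233/1051 = 22.2%, counseling alone 292/955 = 30.6% → counseling alone
Overall: varenicline 466/1544 = 30.2%, counseling alone 703/1674 = 42.0% → counseling alone
Counseling alone wins overall and in every dependence group — no reversal.

No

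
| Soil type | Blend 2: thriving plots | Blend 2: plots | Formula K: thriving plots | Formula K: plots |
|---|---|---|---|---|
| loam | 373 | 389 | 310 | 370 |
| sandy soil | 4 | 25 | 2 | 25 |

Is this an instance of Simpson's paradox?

No

Loam: Blend 2 373/389 = 95.9%, Formula K 310/370 = 83.8% → Blend 2
Sandy soil: Blend 2 4/25 = 16.0%, Formula K 2/25 = 8.0% → Blend 2
Overall: Blend 2 377/414 = 91.1%, Formula K 312/395 = 79.0% → Blend 2
Blend 2 wins overall and in every soil group — no reversal.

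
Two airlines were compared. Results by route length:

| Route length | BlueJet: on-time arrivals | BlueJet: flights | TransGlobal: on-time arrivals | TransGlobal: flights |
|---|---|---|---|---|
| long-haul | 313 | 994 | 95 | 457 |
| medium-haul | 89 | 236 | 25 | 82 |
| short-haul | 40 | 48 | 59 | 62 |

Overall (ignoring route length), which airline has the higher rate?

Long-haul: BlueJet 313/994 = 31.5%, TransGlobal 95/457 = 20.8% → BlueJet
Medium-haul: BlueJet 89/236 = 37.7%, TransGlobal 25/82 = 30.5% → BlueJet
Short-haul: BlueJet 40/48 = 83.3%, TransGlobal 59/62 = 95.2% → TransGlobal
Overall: BlueJet 442/1278 = 34.6%, TransGlobal 179/601 = 29.8% → BlueJet
(Neither sweeps every route group, but BlueJet has the higher pooled rate.)

BlueJet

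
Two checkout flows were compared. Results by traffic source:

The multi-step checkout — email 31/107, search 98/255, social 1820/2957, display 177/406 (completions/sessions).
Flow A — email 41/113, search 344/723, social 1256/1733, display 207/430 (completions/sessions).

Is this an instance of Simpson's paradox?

Email: the multi-step checkout 31/107 = 29.0%, Flow A 41/113 = 36.3% → Flow A
Search: the multi-step checkout 98/255 = 38.4%, Flow A 344/723 = 47.6% → Flow A
Social: the multi-step checkout 1820/2957 = 61.5%, Flow A 1256/1733 = 72.5% → Flow A
Display: the multi-step checkout 177/406 = 43.6%, Flow A 207/430 = 48.1% → Flow A
Overall: the multi-step checkout 2126/3725 = 57.1%, Flow A 1848/2999 = 61.6% → Flow A
Flow A wins overall and in every traffic group — no reversal.

No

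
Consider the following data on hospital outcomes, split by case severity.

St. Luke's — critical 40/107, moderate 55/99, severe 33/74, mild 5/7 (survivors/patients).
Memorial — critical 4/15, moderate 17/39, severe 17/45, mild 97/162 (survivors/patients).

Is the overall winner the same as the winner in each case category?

No

Critical: St. Luke's 40/107 = 37.4%, Memorial 4/15 = 26.7% → St. Luke's
Moderate: St. Luke's 55/99 = 55.6%, Memorial 17/39 = 43.6% → St. Luke's
Severe: St. Luke's 33/74 = 44.6%, Memorial 17/45 = 37.8% → St. Luke's
Mild: St. Luke's 5/7 = 71.4%, Memorial 97/162 = 59.9% → St. Luke's
Overall: St. Luke's 133/287 = 46.3%, Memorial 135/261 = 51.7% → Memorial
St. Luke's wins each case group but Memorial wins overall — the comparison reverses. St. Luke's's patients skew toward critical, which has a lower base rate.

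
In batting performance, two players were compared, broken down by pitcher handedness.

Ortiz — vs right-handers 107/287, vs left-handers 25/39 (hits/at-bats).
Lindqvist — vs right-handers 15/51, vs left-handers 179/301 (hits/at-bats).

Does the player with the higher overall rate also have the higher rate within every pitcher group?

Vs right-handers: Ortiz 107/287 = 37.3%, Lindqvist 15/51 = 29.4% → Ortiz
Vs left-handers: Ortiz 25/39 = 64.1%, Lindqvist 179/301 = 59.5% → Ortiz
Overall: Ortiz 132/326 = 40.5%, Lindqvist 194/352 = 55.1% → Lindqvist
Ortiz wins each pitcher group but Lindqvist wins overall — the comparison reverses. Ortiz's at-bats skew toward vs right-handers, which has a lower base rate.

No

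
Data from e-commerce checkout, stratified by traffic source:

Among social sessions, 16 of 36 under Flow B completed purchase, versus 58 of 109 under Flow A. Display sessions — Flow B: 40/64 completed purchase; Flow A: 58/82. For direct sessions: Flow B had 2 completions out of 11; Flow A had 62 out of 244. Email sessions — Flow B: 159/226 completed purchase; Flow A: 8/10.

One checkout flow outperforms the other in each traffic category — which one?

Flow A

Social: Flow B 16/36 = 44.4%, Flow A 58/109 = 53.2% → Flow A
Display: Flow B 40/64 = 62.5%, Flow A 58/82 = 70.7% → Flow A
Direct: Flow B 2/11 = 18.2%, Flow A 62/244 = 25.4% → Flow A
Email: Flow B 159/226 = 70.4%, Flow A 8/10 = 80.0% → Flow A
Flow A has the higher rate in all 4 groups.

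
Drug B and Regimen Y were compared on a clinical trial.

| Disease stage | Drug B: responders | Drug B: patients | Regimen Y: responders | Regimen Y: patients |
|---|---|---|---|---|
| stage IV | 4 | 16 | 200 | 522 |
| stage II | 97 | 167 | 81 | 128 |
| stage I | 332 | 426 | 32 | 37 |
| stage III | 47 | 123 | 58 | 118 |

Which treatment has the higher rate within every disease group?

Stage IV: Drug B 4/16 = 25.0%, Regimen Y 200/522 = 38.3% → Regimen Y
Stage II: Drug B 97/167 = 58.1%, Regimen Y 81/128 = 63.3% → Regimen Y
Stage I: Drug B 332/426 = 77.9%, Regimen Y 32/37 = 86.5% → Regimen Y
Stage III: Drug B 47/123 = 38.2%, Regimen Y 58/118 = 49.2% → Regimen Y
Regimen Y has the higher rate in all 4 groups.

Regimen Y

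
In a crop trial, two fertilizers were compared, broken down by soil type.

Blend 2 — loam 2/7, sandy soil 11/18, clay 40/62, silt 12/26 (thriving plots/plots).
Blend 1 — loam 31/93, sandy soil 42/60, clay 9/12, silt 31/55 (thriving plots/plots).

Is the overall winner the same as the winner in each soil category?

Loam: Blend 2 2/7 = 28.6%, Blend 1 31/93 = 33.3% → Blend 1
Sandy soil: Blend 2 11/18 = 61.1%, Blend 1 42/60 = 70.0% → Blend 1
Clay: Blend 2 40/62 = 64.5%, Blend 1 9/12 = 75.0% → Blend 1
Silt: Blend 2 12/26 = 46.2%, Blend 1 31/55 = 56.4% → Blend 1
Overall: Blend 2 65/113 = 57.5%, Blend 1 113/220 = 51.4% → Blend 2
Blend 1 wins each soil group but Blend 2 wins overall — the comparison reverses. Blend 1's plots skew toward loam, which has a lower base rate.

No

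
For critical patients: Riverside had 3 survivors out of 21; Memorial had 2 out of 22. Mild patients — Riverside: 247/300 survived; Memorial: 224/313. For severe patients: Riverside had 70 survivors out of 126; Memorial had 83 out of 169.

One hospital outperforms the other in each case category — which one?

Critical: Riverside 3/21 = 14.3%, Memorial 2/22 = 9.1% → Riverside
Mild: Riverside 247/300 = 82.3%, Memorial 224/313 = 71.6% → Riverside
Severe: Riverside 70/126 = 55.6%, Memorial 83/169 = 49.1% → Riverside
Riverside has the higher rate in all 3 groups.

Riverside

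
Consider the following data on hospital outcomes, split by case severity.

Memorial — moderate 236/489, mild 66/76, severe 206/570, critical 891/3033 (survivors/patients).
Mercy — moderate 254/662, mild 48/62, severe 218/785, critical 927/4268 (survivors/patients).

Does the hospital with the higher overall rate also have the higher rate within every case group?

Moderate: Memorial 236/489 = 48.3%, Mercy 254/662 = 38.4% → Memorial
Mild: Memorial 66/76 = 86.8%, Mercy 48/62 = 77.4% → Memorial
Severe: Memorial 206/570 = 36.1%, Mercy 218/785 = 27.8% → Memorial
Critical: Memorial 891/3033 = 29.4%, Mercy 927/4268 = 21.7% → Memorial
Overall: Memorial 1399/4168 = 33.6%, Mercy 1447/5777 = 25.0% → Memorial
Memorial wins overall and in every case group — no reversal.

Yes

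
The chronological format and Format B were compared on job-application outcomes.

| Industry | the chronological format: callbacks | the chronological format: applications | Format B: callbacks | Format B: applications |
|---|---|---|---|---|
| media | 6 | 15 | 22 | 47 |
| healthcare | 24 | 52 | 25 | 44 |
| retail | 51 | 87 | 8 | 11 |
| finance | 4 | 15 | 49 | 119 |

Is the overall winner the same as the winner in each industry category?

No

Media: the chronological format 6/15 = 40.0%, Format B 22/47 = 46.8% → Format B
Healthcare: the chronological format 24/52 = 46.2%, Format B 25/44 = 56.8% → Format B
Retail: the chronological format 51/87 = 58.6%, Format B 8/11 = 72.7% → Format B
Finance: the chronological format 4/15 = 26.7%, Format B 49/119 = 41.2% → Format B
Overall: the chronological format 85/169 = 50.3%, Format B 104/221 = 47.1% → the chronological format
Format B wins each industry group but the chronological format wins overall — the comparison reverses. Format B's applications skew toward finance, which has a lower base rate.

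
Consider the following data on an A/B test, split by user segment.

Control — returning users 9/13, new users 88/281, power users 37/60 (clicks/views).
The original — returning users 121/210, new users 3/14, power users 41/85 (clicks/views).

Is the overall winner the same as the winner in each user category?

Returning users: Control 9/13 = 69.2%, the original 121/210 = 57.6% → Control
New users: Control 88/281 = 31.3%, the original 3/14 = 21.4% → Control
Power users: Control 37/60 = 61.7%, the original 41/85 = 48.2% → Control
Overall: Control 134/354 = 37.9%, the original 165/309 = 53.4% → the original
Control wins each user group but the original wins overall — the comparison reverses. Control's views skew toward new users, which has a lower base rate.

No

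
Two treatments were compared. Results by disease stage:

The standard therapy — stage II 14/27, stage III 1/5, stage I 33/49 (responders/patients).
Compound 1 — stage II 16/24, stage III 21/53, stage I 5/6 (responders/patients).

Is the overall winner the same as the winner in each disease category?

Stage II: the standard therapy 14/27 = 51.9%, Compound 1 16/24 = 66.7% → Compound 1
Stage III: the standard therapy 1/5 = 20.0%, Compound 1 21/53 = 39.6% → Compound 1
Stage I: the standard therapy 33/49 = 67.3%, Compound 1 5/6 = 83.3% → Compound 1
Overall: the standard therapy 48/81 = 59.3%, Compound 1 42/83 = 50.6% → the standard therapy
Compound 1 wins each disease group but the standard therapy wins overall — the comparison reverses. Compound 1's patients skew toward stage III, which has a lower base rate.

No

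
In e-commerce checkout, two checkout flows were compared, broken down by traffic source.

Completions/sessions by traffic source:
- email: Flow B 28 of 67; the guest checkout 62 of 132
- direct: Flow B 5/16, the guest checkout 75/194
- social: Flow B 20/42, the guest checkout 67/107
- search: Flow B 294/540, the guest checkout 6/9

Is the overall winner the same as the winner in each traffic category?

No

Email: Flow B 28/67 = 41.8%, the guest checkout 62/132 = 47.0% → the guest checkout
Direct: Flow B 5/16 = 31.2%, the guest checkout 75/194 = 38.7% → the guest checkout
Social: Flow B 20/42 = 47.6%, the guest checkout 67/107 = 62.6% → the guest checkout
Search: Flow B 294/540 = 54.4%, the guest checkout 6/9 = 66.7% → the guest checkout
Overall: Flow B 347/665 = 52.2%, the guest checkout 210/442 = 47.5% → Flow B
The guest checkout wins each traffic group but Flow B wins overall — the comparison reverses. The guest checkout's sessions skew toward direct, which has a lower base rate.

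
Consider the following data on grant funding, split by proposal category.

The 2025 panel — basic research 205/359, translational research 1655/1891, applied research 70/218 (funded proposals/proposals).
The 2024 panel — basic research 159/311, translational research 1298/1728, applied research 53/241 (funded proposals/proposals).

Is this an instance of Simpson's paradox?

No

Basic research: the 2025 panel 205/359 = 57.1%, the 2024 panel 159/311 = 51.1% → the 2025 panel
Translational research: the 2025 panel 1655/1891 = 87.5%, the 2024 panel 1298/1728 = 75.1% → the 2025 panel
Applied research: the 2025 panel 70/218 = 32.1%, the 2024 panel 53/241 = 22.0% → the 2025 panel
Overall: the 2025 panel 1930/2468 = 78.2%, the 2024 panel 1510/2280 = 66.2% → the 2025 panel
The 2025 panel wins overall and in every proposal group — no reversal.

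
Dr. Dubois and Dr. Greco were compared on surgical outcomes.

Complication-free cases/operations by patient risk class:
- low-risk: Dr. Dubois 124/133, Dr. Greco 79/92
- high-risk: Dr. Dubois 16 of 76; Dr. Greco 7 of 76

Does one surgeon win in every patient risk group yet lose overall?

No

Low-risk: Dr. Dubois 124/133 = 93.2%, Dr. Greco 79/92 = 85.9% → Dr. Dubois
High-risk: Dr. Dubois 16/76 = 21.1%, Dr. Greco 7/76 = 9.2% → Dr. Dubois
Overall: Dr. Dubois 140/209 = 67.0%, Dr. Greco 86/168 = 51.2% → Dr. Dubois
Dr. Dubois wins overall and in every patient risk group — no reversal.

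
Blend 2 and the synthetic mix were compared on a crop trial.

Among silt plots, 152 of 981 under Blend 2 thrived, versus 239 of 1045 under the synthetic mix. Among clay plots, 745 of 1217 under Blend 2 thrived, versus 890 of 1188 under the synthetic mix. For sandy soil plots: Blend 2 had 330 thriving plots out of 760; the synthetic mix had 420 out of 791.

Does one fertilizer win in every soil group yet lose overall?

No

Silt: Blend 2 152/981 = 15.5%, the synthetic mix 239/1045 = 22.9% → the synthetic mix
Clay: Blend 2 745/1217 = 61.2%, the synthetic mix 890/1188 = 74.9% → the synthetic mix
Sandy soil: Blend 2 330/760 = 43.4%, the synthetic mix 420/791 = 53.1% → the synthetic mix
Overall: Blend 2 1227/2958 = 41.5%, the synthetic mix 1549/3024 = 51.2% → the synthetic mix
The synthetic mix wins overall and in every soil group — no reversal.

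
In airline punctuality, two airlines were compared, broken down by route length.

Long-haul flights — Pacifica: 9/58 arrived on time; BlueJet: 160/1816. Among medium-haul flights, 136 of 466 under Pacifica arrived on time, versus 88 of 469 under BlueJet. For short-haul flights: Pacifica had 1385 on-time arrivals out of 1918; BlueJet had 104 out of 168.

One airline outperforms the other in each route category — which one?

Pacifica

Long-haul: Pacifica 9/58 = 15.5%, BlueJet 160/1816 = 8.8% → Pacifica
Medium-haul: Pacifica 136/466 = 29.2%, BlueJet 88/469 = 18.8% → Pacifica
Short-haul: Pacifica 1385/1918 = 72.2%, BlueJet 104/168 = 61.9% → Pacifica
Pacifica has the higher rate in all 3 groups.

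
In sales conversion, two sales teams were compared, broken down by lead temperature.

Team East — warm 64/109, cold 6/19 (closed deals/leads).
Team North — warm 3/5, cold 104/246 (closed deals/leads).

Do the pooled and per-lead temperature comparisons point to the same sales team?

No

Warm: Team East 64/109 = 58.7%, Team North 3/5 = 60.0% → Team North
Cold: Team East 6/19 = 31.6%, Team North 104/246 = 42.3% → Team North
Overall: Team East 70/128 = 54.7%, Team North 107/251 = 42.6% → Team East
Team North wins each lead group but Team East wins overall — the comparison reverses. Team North's leads skew toward cold, which has a lower base rate.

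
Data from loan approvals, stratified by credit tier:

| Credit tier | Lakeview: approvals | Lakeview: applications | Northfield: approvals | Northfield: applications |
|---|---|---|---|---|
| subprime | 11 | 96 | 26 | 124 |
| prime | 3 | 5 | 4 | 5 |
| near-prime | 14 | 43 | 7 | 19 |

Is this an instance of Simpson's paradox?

Subprime: Lakeview 11/96 = 11.5%, Northfield 26/124 = 21.0% → Northfield
Prime: Lakeview 3/5 = 60.0%, Northfield 4/5 = 80.0% → Northfield
Near-prime: Lakeview 14/43 = 32.6%, Northfield 7/19 = 36.8% → Northfield
Overall: Lakeview 28/144 = 19.4%, Northfield 37/148 = 25.0% → Northfield
Northfield wins overall and in every credit group — no reversal.

No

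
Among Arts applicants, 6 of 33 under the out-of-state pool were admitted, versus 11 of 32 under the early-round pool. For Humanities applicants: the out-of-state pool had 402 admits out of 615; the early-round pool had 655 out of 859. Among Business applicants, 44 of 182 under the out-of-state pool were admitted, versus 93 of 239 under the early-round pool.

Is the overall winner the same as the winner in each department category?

Yes

Arts: the out-of-state pool 6/33 = 18.2%, the early-round pool 11/32 = 34.4% → the early-round pool
Humanities: the out-of-state pool 402/615 = 65.4%, the early-round pool 655/859 = 76.3% → the early-round pool
Business: the out-of-state pool 44/182 = 24.2%, the early-round pool 93/239 = 38.9% → the early-round pool
Overall: the out-of-state pool 452/830 = 54.5%, the early-round pool 759/1130 = 67.2% → the early-round pool
The early-round pool wins overall and in every department group — no reversal.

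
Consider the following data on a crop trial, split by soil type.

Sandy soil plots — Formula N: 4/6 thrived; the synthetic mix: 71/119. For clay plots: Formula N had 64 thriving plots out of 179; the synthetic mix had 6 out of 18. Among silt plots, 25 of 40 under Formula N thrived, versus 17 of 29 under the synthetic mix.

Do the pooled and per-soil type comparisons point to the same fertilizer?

No

Sandy soil: Formula N 4/6 = 66.7%, the synthetic mix 71/119 = 59.7% → Formula N
Clay: Formula N 64/179 = 35.8%, the synthetic mix 6/18 = 33.3% → Formula N
Silt: Formula N 25/40 = 62.5%, the synthetic mix 17/29 = 58.6% → Formula N
Overall: Formula N 93/225 = 41.3%, the synthetic mix 94/166 = 56.6% → the synthetic mix
Formula N wins each soil group but the synthetic mix wins overall — the comparison reverses. Formula N's plots skew toward clay, which has a lower base rate.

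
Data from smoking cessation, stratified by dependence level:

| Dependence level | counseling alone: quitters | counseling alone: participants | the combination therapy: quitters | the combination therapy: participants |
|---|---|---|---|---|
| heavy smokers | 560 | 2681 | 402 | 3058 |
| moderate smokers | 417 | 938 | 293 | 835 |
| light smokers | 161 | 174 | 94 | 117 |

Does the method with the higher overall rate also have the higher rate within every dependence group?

Heavy smokers: counseling alone 560/2681 = 20.9%, the combination therapy 402/3058 = 13.1% → counseling alone
Moderate smokers: counseling alone 417/938 = 44.5%, the combination therapy 293/835 = 35.1% → counseling alone
Light smokers: counseling alone 161/174 = 92.5%, the combination therapy 94/117 = 80.3% → counseling alone
Overall: counseling alone 1138/3793 = 30.0%, the combination therapy 789/4010 = 19.7% → counseling alone
Counseling alone wins overall and in every dependence group — no reversal.

Yes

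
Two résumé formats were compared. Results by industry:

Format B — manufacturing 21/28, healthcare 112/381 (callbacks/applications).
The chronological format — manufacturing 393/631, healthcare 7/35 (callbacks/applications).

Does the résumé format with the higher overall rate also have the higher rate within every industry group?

No

Manufacturing: Format B 21/28 = 75.0%, the chronological format 393/631 = 62.3% → Format B
Healthcare: Format B 112/381 = 29.4%, the chronological format 7/35 = 20.0% → Format B
Overall: Format B 133/409 = 32.5%, the chronological format 400/666 = 60.1% → the chronological format
Format B wins each industry group but the chronological format wins overall — the comparison reverses. Format B's applications skew toward healthcare, which has a lower base rate.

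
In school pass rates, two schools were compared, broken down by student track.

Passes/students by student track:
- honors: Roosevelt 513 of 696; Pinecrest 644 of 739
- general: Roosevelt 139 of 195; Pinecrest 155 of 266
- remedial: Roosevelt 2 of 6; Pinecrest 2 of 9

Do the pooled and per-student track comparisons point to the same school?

Honors: Roosevelt 513/696 = 73.7%, Pinecrest 644/739 = 87.1% → Pinecrest
General: Roosevelt 139/195 = 71.3%, Pinecrest 155/266 = 58.3% → Roosevelt
Remedial: Roosevelt 2/6 = 33.3%, Pinecrest 2/9 = 22.2% → Roosevelt
Overall: Roosevelt 654/897 = 72.9%, Pinecrest 801/1014 = 79.0% → Pinecrest
Neither sweeps: Roosevelt wins 2 of 3 groups, Pinecrest wins 1. Pinecrest wins overall but not every group — no Simpson reversal.

No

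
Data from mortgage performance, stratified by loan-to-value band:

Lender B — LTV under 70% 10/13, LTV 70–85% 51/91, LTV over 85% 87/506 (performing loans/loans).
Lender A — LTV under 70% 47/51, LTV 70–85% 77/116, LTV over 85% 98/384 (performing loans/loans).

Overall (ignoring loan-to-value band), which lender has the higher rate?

LTV under 70%: Lender B 10/13 = 76.9%, Lender A 47/51 = 92.2% → Lender A
LTV 70–85%: Lender B 51/91 = 56.0%, Lender A 77/116 = 66.4% → Lender A
LTV over 85%: Lender B 87/506 = 17.2%, Lender A 98/384 = 25.5% → Lender A
Overall: Lender B 148/610 = 24.3%, Lender A 222/551 = 40.3% → Lender A

Lender A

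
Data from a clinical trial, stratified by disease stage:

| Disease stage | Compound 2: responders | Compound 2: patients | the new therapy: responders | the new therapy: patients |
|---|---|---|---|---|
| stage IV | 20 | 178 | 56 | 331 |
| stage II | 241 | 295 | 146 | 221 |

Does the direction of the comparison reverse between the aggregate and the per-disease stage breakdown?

Stage IV: Compound 2 20/178 = 11.2%, the new therapy 56/331 = 16.9% → the new therapy
Stage II: Compound 2 241/295 = 81.7%, the new therapy 146/221 = 66.1% → Compound 2
Overall: Compound 2 261/473 = 55.2%, the new therapy 202/552 = 36.6% → Compound 2
Neither sweeps: Compound 2 wins 1 of 2 groups, the new therapy wins 1. Compound 2 wins overall but not every group — no Simpson reversal.

No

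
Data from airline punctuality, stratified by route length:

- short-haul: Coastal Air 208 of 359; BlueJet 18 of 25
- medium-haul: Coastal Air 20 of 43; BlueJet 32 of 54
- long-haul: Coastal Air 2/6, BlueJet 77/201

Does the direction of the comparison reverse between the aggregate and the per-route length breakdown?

Short-haul: Coastal Air 208/359 = 57.9%, BlueJet 18/25 = 72.0% → BlueJet
Medium-haul: Coastal Air 20/43 = 46.5%, BlueJet 32/54 = 59.3% → BlueJet
Long-haul: Coastal Air 2/6 = 33.3%, BlueJet 77/201 = 38.3% → BlueJet
Overall: Coastal Air 230/408 = 56.4%, BlueJet 127/280 = 45.4% → Coastal Air
BlueJet wins each route group but Coastal Air wins overall — the comparison reverses. BlueJet's flights skew toward long-haul, which has a lower base rate.

Yes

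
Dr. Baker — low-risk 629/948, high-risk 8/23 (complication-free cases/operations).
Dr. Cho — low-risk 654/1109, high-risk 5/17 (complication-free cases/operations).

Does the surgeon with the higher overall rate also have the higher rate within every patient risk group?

Low-risk: Dr. Baker 629/948 = 66.4%, Dr. Cho 654/1109 = 59.0% → Dr. Baker
High-risk: Dr. Baker 8/23 = 34.8%, Dr. Cho 5/17 = 29.4% → Dr. Baker
Overall: Dr. Baker 637/971 = 65.6%, Dr. Cho 659/1126 = 58.5% → Dr. Baker
Dr. Baker wins overall and in every patient risk group — no reversal.

Yes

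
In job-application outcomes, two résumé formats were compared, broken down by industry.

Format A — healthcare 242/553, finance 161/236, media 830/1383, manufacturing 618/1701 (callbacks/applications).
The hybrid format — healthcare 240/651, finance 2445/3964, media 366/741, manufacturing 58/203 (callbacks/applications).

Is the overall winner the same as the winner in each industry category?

Healthcare: Format A 242/553 = 43.8%, the hybrid format 240/651 = 36.9% → Format A
Finance: Format A 161/236 = 68.2%, the hybrid format 2445/3964 = 61.7% → Format A
Media: Format A 830/1383 = 60.0%, the hybrid format 366/741 = 49.4% → Format A
Manufacturing: Format A 618/1701 = 36.3%, the hybrid format 58/203 = 28.6% → Format A
Overall: Format A 1851/3873 = 47.8%, the hybrid format 3109/5559 = 55.9% → the hybrid format
Format A wins each industry group but the hybrid format wins overall — the comparison reverses. Format A's applications skew toward manufacturing, which has a lower base rate.

No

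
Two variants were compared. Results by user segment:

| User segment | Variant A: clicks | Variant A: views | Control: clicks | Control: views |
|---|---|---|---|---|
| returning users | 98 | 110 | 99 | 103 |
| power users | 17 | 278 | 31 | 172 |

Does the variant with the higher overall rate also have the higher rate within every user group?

Returning users: Variant A 98/110 = 89.1%, Control 99/103 = 96.1% → Control
Power users: Variant A 17/278 = 6.1%, Control 31/172 = 18.0% → Control
Overall: Variant A 115/388 = 29.6%, Control 130/275 = 47.3% → Control
Control wins overall and in every user group — no reversal.

Yes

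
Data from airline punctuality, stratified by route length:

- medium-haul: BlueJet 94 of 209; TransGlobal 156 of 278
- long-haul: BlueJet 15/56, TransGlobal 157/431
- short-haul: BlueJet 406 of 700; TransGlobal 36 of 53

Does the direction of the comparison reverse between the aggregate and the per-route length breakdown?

Medium-haul: BlueJet 94/209 = 45.0%, TransGlobal 156/278 = 56.1% → TransGlobal
Long-haul: BlueJet 15/56 = 26.8%, TransGlobal 157/431 = 36.4% → TransGlobal
Short-haul: BlueJet 406/700 = 58.0%, TransGlobal 36/53 = 67.9% → TransGlobal
Overall: BlueJet 515/965 = 53.4%, TransGlobal 349/762 = 45.8% → BlueJet
TransGlobal wins each route group but BlueJet wins overall — the comparison reverses. TransGlobal's flights skew toward long-haul, which has a lower base rate.

Yes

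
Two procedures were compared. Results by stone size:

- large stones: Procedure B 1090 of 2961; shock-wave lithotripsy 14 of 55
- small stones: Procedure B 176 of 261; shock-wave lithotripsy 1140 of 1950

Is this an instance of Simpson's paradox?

Large stones: Procedure B 1090/2961 = 36.8%, shock-wave lithotripsy 14/55 = 25.5% → Procedure B
Small stones: Procedure B 176/261 = 67.4%, shock-wave lithotripsy 1140/1950 = 58.5% → Procedure B
Overall: Procedure B 1266/3222 = 39.3%, shock-wave lithotripsy 1154/2005 = 57.6% → shock-wave lithotripsy
Procedure B wins each stone group but shock-wave lithotripsy wins overall — the comparison reverses. Procedure B's cases skew toward large stones, which has a lower base rate.

Yes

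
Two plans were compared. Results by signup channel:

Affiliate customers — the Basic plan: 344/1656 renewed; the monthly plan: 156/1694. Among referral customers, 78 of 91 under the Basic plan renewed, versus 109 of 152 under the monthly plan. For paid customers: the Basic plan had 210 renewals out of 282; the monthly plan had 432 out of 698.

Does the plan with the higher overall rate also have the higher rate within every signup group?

Affiliate: the Basic plan 344/1656 = 20.8%, the monthly plan 156/1694 = 9.2% → the Basic plan
Referral: the Basic plan 78/91 = 85.7%, the monthly plan 109/152 = 71.7% → the Basic plan
Paid: the Basic plan 210/282 = 74.5%, the monthly plan 432/698 = 61.9% → the Basic plan
Overall: the Basic plan 632/2029 = 31.1%, the monthly plan 697/2544 = 27.4% → the Basic plan
The Basic plan wins overall and in every signup group — no reversal.

Yes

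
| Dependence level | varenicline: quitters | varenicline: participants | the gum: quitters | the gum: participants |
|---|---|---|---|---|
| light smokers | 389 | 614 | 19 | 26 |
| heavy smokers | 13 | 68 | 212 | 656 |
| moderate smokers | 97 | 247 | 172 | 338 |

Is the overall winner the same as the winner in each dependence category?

Light smokers: varenicline 389/614 = 63.4%, the gum 19/26 = 73.1% → the gum
Heavy smokers: varenicline 13/68 = 19.1%, the gum 212/656 = 32.3% → the gum
Moderate smokers: varenicline 97/247 = 39.3%, the gum 172/338 = 50.9% → the gum
Overall: varenicline 499/929 = 53.7%, the gum 403/1020 = 39.5% → varenicline
The gum wins each dependence group but varenicline wins overall — the comparison reverses. The gum's participants skew toward heavy smokers, which has a lower base rate.

No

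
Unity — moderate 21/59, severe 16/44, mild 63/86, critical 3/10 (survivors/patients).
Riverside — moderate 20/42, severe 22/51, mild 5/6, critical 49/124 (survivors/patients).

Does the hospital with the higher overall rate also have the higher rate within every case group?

Moderate: Unity 21/59 = 35.6%, Riverside 20/42 = 47.6% → Riverside
Severe: Unity 16/44 = 36.4%, Riverside 22/51 = 43.1% → Riverside
Mild: Unity 63/86 = 73.3%, Riverside 5/6 = 83.3% → Riverside
Critical: Unity 3/10 = 30.0%, Riverside 49/124 = 39.5% → Riverside
Overall: Unity 103/199 = 51.8%, Riverside 96/223 = 43.0% → Unity
Riverside wins each case group but Unity wins overall — the comparison reverses. Riverside's patients skew toward critical, which has a lower base rate.

No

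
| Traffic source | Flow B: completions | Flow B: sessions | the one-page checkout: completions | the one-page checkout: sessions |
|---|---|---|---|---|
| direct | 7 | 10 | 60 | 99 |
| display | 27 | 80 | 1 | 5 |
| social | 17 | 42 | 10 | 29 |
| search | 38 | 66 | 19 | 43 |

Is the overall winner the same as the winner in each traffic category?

No

Direct: Flow B 7/10 = 70.0%, the one-page checkout 60/99 = 60.6% → Flow B
Display: Flow B 27/80 = 33.8%, the one-page checkout 1/5 = 20.0% → Flow B
Social: Flow B 17/42 = 40.5%, the one-page checkout 10/29 = 34.5% → Flow B
Search: Flow B 38/66 = 57.6%, the one-page checkout 19/43 = 44.2% → Flow B
Overall: Flow B 89/198 = 44.9%, the one-page checkout 90/176 = 51.1% → the one-page checkout
Flow B wins each traffic group but the one-page checkout wins overall — the comparison reverses. Flow B's sessions skew toward display, which has a lower base rate.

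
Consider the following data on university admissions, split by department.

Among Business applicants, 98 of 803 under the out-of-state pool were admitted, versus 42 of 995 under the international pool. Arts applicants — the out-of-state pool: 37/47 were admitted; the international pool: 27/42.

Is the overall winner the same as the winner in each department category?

Business: the out-of-state pool 98/803 = 12.2%, the international pool 42/995 = 4.2% → the out-of-state pool
Arts: the out-of-state pool 37/47 = 78.7%, the international pool 27/42 = 64.3% → the out-of-state pool
Overall: the out-of-state pool 135/850 = 15.9%, the international pool 69/1037 = 6.7% → the out-of-state pool
The out-of-state pool wins overall and in every department group — no reversal.

Yes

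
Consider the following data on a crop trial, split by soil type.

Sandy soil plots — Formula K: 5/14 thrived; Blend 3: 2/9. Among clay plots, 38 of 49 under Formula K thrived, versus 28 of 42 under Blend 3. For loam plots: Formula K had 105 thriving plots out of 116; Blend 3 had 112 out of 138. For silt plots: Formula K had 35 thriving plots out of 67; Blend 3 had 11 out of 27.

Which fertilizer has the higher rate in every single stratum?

Sandy soil: Formula K 5/14 = 35.7%, Blend 3 2/9 = 22.2% → Formula K
Clay: Formula K 38/49 = 77.6%, Blend 3 28/42 = 66.7% → Formula K
Loam: Formula K 105/116 = 90.5%, Blend 3 112/138 = 81.2% → Formula K
Silt: Formula K 35/67 = 52.2%, Blend 3 11/27 = 40.7% → Formula K
Formula K has the higher rate in all 4 groups.

Formula K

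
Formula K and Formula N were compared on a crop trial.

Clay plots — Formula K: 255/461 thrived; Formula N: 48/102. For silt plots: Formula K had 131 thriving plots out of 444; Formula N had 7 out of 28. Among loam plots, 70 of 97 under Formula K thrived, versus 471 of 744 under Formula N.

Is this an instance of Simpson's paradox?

Clay: Formula K 255/461 = 55.3%, Formula N 48/102 = 47.1% → Formula K
Silt: Formula K 131/444 = 29.5%, Formula N 7/28 = 25.0% → Formula K
Loam: Formula K 70/97 = 72.2%, Formula N 471/744 = 63.3% → Formula K
Overall: Formula K 456/1002 = 45.5%, Formula N 526/874 = 60.2% → Formula N
Formula K wins each soil group but Formula N wins overall — the comparison reverses. Formula K's plots skew toward silt, which has a lower base rate.

Yes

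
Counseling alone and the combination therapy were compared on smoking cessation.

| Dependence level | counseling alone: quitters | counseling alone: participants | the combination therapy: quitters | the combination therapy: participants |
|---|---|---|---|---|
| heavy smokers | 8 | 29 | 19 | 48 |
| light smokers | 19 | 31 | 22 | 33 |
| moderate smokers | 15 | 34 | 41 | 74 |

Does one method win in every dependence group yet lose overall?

Heavy smokers: counseling alone 8/29 = 27.6%, the combination therapy 19/48 = 39.6% → the combination therapy
Light smokers: counseling alone 19/31 = 61.3%, the combination therapy 22/33 = 66.7% → the combination therapy
Moderate smokers: counseling alone 15/34 = 44.1%, the combination therapy 41/74 = 55.4% → the combination therapy
Overall: counseling alone 42/94 = 44.7%, the combination therapy 82/155 = 52.9% → the combination therapy
The combination therapy wins overall and in every dependence group — no reversal.

No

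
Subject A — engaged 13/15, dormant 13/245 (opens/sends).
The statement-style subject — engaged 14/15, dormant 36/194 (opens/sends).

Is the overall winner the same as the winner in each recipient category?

Yes

Engaged: Subject A 13/15 = 86.7%, the statement-style subject 14/15 = 93.3% → the statement-style subject
Dormant: Subject A 13/245 = 5.3%, the statement-style subject 36/194 = 18.6% → the statement-style subject
Overall: Subject A 26/260 = 10.0%, the statement-style subject 50/209 = 23.9% → the statement-style subject
The statement-style subject wins overall and in every recipient group — no reversal.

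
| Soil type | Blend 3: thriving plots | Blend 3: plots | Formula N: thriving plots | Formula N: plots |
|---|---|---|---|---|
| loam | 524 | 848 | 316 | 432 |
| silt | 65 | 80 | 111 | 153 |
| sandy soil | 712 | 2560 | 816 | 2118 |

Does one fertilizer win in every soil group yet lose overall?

Loam: Blend 3 524/848 = 61.8%, Formula N 316/432 = 73.1% → Formula N
Silt: Blend 3 65/80 = 81.2%, Formula N 111/153 = 72.5% → Blend 3
Sandy soil: Blend 3 712/2560 = 27.8%, Formula N 816/2118 = 38.5% → Formula N
Overall: Blend 3 1301/3488 = 37.3%, Formula N 1243/2703 = 46.0% → Formula N
Neither sweeps: Blend 3 wins 1 of 3 groups, Formula N wins 2. Formula N wins overall but not every group — no Simpson reversal.

No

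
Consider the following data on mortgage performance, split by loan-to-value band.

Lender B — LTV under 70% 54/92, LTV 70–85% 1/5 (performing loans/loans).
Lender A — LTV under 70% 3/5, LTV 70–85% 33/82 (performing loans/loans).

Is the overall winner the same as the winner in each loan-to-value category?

LTV under 70%: Lender B 54/92 = 58.7%, Lender A 3/5 = 60.0% → Lender A
LTV 70–85%: Lender B 1/5 = 20.0%, Lender A 33/82 = 40.2% → Lender A
Overall: Lender B 55/97 = 56.7%, Lender A 36/87 = 41.4% → Lender B
Lender A wins each loan-to-value group but Lender B wins overall — the comparison reverses. Lender A's loans skew toward LTV 70–85%, which has a lower base rate.

No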